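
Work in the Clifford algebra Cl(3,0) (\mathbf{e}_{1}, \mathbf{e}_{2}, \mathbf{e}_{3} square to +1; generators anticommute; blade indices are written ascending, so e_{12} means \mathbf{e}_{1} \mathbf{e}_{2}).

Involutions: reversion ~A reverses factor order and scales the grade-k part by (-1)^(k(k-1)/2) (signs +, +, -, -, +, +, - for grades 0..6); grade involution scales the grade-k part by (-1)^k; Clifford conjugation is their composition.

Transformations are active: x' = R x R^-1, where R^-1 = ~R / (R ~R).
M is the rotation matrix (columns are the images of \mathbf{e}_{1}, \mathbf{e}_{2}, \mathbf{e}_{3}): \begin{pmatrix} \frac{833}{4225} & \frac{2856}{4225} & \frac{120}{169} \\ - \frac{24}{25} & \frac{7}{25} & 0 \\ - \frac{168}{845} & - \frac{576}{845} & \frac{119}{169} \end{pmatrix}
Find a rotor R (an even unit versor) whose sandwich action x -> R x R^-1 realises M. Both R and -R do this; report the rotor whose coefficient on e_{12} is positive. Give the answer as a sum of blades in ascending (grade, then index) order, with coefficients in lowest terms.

Method: write R = a + b12*e_{12} + b13*e_{13} + b23*e_{23} with a^2 + b12^2 + b13^2 + b23^2 = 1 (so R^-1 = ~R). Expanding the columns R e_j ~R gives tr M = 4a^2 - 1 and, from the antisymmetric part, M21 - M12 = -4a*b12, M13 - M31 = 4a*b13, M32 - M23 = -4a*b23.
Here tr M = \frac{4991}{4225}, so a^2 = (1 + tr M)/4 = \frac{2304}{4225} and a = ±\frac{48}{65}. Taking a = \frac{48}{65}: M21 - M12 = -\frac{6912}{4225}, M13 - M31 = \frac{768}{845}, M32 - M23 = -\frac{576}{845}, giving b12 = \frac{36}{65}, b13 = \frac{4}{13}, b23 = \frac{3}{13}, i.e. R = \frac{48}{65} + \frac{36}{65} e_{12} + \frac{4}{13} e_{13} + \frac{3}{13} e_{23}.
Its e_{12} coefficient is already positive.
Answer: \frac{48}{65} + \frac{36}{65} e_{12} + \frac{4}{13} e_{13} + \frac{3}{13} e_{23}. Sheet selection: the two-to-one cover makes ±R indistinguishable at the matrix level (trace \frac{4991}{4225}), so uniqueness comes from the required sign on e_{12}.


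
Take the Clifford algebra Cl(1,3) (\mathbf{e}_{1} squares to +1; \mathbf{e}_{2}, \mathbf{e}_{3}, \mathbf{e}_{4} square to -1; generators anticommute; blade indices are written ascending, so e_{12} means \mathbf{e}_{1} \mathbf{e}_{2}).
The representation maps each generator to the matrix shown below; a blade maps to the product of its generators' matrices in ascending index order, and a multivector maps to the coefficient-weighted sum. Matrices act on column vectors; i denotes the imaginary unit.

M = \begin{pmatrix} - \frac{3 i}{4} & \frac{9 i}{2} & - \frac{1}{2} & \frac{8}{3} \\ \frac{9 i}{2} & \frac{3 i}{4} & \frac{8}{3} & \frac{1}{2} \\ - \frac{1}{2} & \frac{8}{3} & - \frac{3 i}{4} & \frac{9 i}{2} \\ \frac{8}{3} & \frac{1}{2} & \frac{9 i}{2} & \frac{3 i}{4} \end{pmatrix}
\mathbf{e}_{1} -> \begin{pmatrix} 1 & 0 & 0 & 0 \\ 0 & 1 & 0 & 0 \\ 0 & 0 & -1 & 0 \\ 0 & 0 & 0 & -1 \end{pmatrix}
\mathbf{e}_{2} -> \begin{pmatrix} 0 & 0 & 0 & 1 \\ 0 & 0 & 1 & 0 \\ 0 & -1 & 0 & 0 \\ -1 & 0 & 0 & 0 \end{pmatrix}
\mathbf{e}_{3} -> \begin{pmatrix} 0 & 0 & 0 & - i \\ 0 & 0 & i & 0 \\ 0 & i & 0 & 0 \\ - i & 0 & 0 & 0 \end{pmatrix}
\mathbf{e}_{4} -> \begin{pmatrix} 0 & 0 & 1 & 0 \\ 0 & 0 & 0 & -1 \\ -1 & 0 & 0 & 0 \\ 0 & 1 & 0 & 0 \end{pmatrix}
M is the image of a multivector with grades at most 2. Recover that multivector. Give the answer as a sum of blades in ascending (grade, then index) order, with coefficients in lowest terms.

Method: the blade images are trace-orthogonal — tr(rho(e_A) rho(e_B)^-1) = 4 if A = B and 0 otherwise — and rho(e_A)^-1 = (e_A)^2 * rho(e_A) with (e_A)^2 = +1 or -1, so the coefficient of e_A in the preimage is (e_A)^2 * tr(M rho(e_A))/4.
Nonzero projections over blades of grade <= 2: e_{12}: (e_{12})^2 = +1, tr(M rho(e_{12})) = \frac{32}{3}, coefficient \frac{8}{3}; e_{14}: (e_{14})^2 = +1, tr(M rho(e_{14})) = -2, coefficient -\frac{1}{2}; e_{23}: (e_{23})^2 = -1, tr(M rho(e_{23})) = -3, coefficient \frac{3}{4}; e_{34}: (e_{34})^2 = -1, tr(M rho(e_{34})) = 18, coefficient -\frac{9}{2}. Every other blade of grade <= 2 projects to 0.
Answer: \frac{8}{3} e_{12} - \frac{1}{2} e_{14} + \frac{3}{4} e_{23} - \frac{9}{2} e_{34}


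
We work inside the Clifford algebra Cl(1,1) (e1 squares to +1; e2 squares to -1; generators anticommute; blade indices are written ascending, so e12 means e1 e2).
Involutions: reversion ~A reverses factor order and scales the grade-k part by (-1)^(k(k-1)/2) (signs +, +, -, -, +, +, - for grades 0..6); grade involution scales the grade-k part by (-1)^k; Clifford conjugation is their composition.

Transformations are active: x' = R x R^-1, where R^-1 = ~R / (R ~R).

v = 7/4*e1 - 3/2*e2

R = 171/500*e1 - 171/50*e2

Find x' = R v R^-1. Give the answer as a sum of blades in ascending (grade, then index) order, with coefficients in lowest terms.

~R = 171/500*e1 - 171/50*e2, and R ~R = -2894859/250000, so R^-1 = ~R / (-2894859/250000).
R v = -9063/2000 + 684/125*e12
Answer: -587/396*e1 - 233/198*e2


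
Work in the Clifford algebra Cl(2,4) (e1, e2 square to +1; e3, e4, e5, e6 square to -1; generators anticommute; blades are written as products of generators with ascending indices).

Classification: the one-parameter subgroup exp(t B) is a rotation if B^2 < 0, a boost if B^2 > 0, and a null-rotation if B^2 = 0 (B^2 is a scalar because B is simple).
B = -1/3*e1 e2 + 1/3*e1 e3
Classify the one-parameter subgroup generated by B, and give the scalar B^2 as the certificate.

B^2 term by term: the squares give (-1/3)^2*(e1 e2)^2 + (1/3)^2*(e1 e3)^2 = 1/9*(-1) + 1/9*(+1) = 0 (each basis 2-blade squares to minus the product of its generators' squares); cross terms between blades sharing an index anticommute and cancel. So B^2 = 0.
Answer: null-rotation, certificate B^2 = 0. The invariant at work: B^2 = 0 is unchanged by conjugation, hence its sign classifies the subgroup whatever basis B is written in.


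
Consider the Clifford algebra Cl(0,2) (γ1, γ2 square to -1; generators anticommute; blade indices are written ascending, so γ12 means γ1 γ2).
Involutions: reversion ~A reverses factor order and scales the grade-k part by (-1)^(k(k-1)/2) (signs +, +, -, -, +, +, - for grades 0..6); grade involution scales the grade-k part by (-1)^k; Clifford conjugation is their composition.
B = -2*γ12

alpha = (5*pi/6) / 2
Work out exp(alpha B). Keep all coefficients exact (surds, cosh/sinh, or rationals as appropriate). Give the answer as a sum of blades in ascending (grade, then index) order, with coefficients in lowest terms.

B^2 = (-2)^2*(γ12)^2 = 4*(-1) = -4 (a basis 2-blade squares to minus the product of its generators' squares).
B^2 = -4 — the negative square puts this in the circular regime; l = 2, alpha*l = 5*pi/6, so exp(alpha B) = cos(5*pi/6) + (sin(5*pi/6)/2)*B = -sqrt(3)/2 + (1/4)*B.
Answer: -sqrt(3)/2 - 1/2*γ12


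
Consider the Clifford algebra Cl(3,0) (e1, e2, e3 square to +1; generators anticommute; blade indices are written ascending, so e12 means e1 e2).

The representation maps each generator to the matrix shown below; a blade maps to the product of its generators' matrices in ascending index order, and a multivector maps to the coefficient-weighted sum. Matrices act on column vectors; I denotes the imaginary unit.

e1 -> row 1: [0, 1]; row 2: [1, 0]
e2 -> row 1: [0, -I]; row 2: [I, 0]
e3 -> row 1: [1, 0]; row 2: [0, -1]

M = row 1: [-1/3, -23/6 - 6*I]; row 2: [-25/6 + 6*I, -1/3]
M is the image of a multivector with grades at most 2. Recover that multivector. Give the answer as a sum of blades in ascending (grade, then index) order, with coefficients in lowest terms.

Method: 1, rho(e1), rho(e2), rho(e3) form a trace-orthogonal basis of the 2x2 complex matrices (tr(X Y) = 2 if X = Y, else 0), so M = m0*1 + m1*rho(e1) + m2*rho(e2) + m3*rho(e3) with m0 = tr(M)/2 = -1/3, m1 = tr(M rho(e1))/2 = -4, m2 = tr(M rho(e2))/2 = 6 + I/6, m3 = tr(M rho(e3))/2 = 0.
Multiplying table entries, the bivector images are rho(e12) = I*rho(e3), rho(e13) = -I*rho(e2), rho(e23) = I*rho(e1); with real blade coefficients the real parts of m0..m3 are the coefficients of 1, e1, e2, e3 and the imaginary parts give the bivectors (e23: Im m1, e13: -Im m2, e12: Im m3).
Answer: -1/3 - 4*e1 + 6*e2 - 1/6*e13


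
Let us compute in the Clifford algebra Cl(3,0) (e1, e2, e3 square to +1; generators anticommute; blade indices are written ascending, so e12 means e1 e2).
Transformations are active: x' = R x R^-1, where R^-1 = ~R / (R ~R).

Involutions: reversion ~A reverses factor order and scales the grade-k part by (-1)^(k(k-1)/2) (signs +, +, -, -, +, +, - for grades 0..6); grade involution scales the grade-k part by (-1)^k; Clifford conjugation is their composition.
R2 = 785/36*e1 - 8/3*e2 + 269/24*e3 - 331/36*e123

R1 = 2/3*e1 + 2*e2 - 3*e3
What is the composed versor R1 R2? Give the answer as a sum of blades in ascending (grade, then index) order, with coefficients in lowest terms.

Distribute over the terms of R1 (each basis-blade product reordered to ascending indices, repeated generators contracted through their squares):
(2/3*e1) R2 = 785/54 - 16/9*e12 + 269/36*e13 - 331/54*e23
(2*e2) R2 = -16/3 - 785/18*e12 + 331/18*e13 + 269/12*e23
(-3*e3) R2 = -269/8 + 331/12*e12 + 785/12*e13 - 8*e23
Summing the partial products and collecting blades:
Answer: -5275/216 - 641/36*e12 + 1643/18*e13 + 895/108*e23


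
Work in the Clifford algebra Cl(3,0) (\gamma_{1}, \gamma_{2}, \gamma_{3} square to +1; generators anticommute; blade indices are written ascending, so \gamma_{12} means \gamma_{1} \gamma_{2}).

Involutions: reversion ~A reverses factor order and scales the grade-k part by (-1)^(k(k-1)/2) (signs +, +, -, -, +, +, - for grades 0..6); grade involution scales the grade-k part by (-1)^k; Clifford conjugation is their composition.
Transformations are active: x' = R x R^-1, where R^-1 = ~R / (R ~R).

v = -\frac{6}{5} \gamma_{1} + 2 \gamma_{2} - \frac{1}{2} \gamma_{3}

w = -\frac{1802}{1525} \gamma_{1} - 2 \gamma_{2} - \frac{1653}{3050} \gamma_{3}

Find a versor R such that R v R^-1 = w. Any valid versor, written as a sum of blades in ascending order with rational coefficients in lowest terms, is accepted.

Reasoning: v^2 = w^2 = \frac{569}{100} since conjugation preserves the quadratic form; R = v + w = -\frac{3632}{1525} \gamma_{1} - \frac{1589}{1525} \gamma_{3} is then valid when invertible, keeping its own part and reversing (v - w)/2.
Answer: -\frac{3632}{1525} \gamma_{1} - \frac{1589}{1525} \gamma_{3}


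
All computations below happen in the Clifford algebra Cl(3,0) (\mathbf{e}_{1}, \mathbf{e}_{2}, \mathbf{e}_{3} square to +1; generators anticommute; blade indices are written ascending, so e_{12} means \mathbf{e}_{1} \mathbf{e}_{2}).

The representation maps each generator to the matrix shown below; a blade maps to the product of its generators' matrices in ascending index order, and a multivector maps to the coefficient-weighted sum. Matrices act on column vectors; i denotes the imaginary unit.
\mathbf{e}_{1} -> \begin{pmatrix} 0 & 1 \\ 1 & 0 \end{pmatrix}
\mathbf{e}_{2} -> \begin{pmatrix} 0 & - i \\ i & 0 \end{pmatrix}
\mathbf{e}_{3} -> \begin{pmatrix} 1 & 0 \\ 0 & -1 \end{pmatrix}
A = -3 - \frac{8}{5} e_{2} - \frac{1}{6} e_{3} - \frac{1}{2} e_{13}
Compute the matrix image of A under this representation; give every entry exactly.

Bivector images (products of the table entries): rho(e_{13}) = rho(\mathbf{e}_{1})rho(\mathbf{e}_{3}) = \begin{pmatrix} 0 & -1 \\ 1 & 0 \end{pmatrix}.
M = (-3)*1 + (-\frac{8}{5})*rho(e_{2}) + (-\frac{1}{6})*rho(e_{3}) + (-\frac{1}{2})*rho(e_{13}), summed entrywise (1 is the identity matrix):
Answer: \begin{pmatrix} - \frac{19}{6} & \frac{1}{2} + \frac{8 i}{5} \\ - \frac{1}{2} - \frac{8 i}{5} & - \frac{17}{6} \end{pmatrix}


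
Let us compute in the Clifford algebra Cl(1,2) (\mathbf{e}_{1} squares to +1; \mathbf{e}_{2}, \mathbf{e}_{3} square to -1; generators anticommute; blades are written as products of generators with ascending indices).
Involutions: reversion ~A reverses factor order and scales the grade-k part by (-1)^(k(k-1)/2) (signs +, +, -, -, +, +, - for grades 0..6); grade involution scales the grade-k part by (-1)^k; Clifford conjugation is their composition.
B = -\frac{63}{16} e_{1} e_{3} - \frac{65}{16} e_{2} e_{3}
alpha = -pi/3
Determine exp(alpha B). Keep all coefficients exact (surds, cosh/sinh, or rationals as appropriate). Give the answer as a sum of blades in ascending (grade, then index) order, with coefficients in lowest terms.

B^2 term by term: the squares give (-\frac{63}{16})^2*(e_{1} e_{3})^2 + (-\frac{65}{16})^2*(e_{2} e_{3})^2 = \frac{3969}{256}*(+1) + \frac{4225}{256}*(-1) = -1 (each basis 2-blade squares to minus the product of its generators' squares); cross terms between blades sharing an index anticommute and cancel. So B^2 = -1.
B^2 = -1 — circular case — the even/odd split gives cos and sin: l = 1, alpha*l = - \frac{\pi}{3}, so exp(alpha B) = cos(- \frac{\pi}{3}) + (sin(- \frac{\pi}{3})/1)*B = \frac{1}{2} + (- \frac{\sqrt{3}}{2})*B.
Answer: \frac{1}{2} + \frac{63 \sqrt{3}}{32} e_{1} e_{3} + \frac{65 \sqrt{3}}{32} e_{2} e_{3}


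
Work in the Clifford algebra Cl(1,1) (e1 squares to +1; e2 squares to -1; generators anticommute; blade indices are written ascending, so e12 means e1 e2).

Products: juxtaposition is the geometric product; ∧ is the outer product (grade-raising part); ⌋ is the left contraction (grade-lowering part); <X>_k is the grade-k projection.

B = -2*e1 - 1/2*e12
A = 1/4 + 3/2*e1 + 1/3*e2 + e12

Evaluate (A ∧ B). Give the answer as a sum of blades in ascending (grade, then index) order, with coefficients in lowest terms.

step 1: -1/2*e1 + 13/24*e12
Answer: -1/2*e1 + 13/24*e12


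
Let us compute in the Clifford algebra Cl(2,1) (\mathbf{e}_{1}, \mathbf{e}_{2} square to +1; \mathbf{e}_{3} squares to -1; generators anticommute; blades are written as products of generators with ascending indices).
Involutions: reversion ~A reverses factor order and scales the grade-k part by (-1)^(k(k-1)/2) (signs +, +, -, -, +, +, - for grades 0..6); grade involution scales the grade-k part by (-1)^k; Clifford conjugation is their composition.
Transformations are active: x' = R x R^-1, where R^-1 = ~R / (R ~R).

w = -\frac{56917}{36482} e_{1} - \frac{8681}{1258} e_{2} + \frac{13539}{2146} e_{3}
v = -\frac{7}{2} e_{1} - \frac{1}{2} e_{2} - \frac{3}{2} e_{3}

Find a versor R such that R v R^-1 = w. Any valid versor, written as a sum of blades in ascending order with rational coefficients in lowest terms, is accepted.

R = v + w = -\frac{92302}{18241} e_{1} - \frac{4655}{629} e_{2} + \frac{5160}{1073} e_{3} works: the equal norms (\frac{41}{4}) guarantee its sandwich swaps v into w.
Answer: -\frac{92302}{18241} e_{1} - \frac{4655}{629} e_{2} + \frac{5160}{1073} e_{3}


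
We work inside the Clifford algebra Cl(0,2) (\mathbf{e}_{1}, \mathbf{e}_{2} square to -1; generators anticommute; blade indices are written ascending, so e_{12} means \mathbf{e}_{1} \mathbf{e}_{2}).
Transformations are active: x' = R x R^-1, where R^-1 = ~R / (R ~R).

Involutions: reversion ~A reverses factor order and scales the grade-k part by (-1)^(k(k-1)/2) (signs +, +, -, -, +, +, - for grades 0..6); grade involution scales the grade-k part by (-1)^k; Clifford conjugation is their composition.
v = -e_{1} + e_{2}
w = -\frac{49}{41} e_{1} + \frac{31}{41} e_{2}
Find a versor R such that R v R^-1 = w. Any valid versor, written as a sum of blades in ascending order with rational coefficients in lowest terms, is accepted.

Sketch: the shared square -2 makes R = v + w = -\frac{90}{41} e_{1} + \frac{72}{41} e_{2} the natural versor; its sandwich fixes that direction, negates (v - w)/2, and sends v to w.
Answer: -\frac{90}{41} e_{1} + \frac{72}{41} e_{2}


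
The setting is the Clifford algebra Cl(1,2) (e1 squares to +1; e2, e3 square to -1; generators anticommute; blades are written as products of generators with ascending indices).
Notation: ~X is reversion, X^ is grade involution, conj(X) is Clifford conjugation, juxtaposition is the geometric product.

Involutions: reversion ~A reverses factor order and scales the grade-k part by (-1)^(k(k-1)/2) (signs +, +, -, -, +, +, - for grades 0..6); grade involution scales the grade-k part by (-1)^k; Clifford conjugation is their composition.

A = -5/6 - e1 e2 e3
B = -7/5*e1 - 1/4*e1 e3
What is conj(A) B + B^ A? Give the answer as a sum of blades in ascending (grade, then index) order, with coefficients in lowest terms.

first term: 7/6*e1 - 1/4*e2 + 5/24*e1 e3 + 7/5*e2 e3
second term: -7/6*e1 - 1/4*e2 + 5/24*e1 e3 - 7/5*e2 e3
Answer: -1/2*e2 + 5/12*e1 e3


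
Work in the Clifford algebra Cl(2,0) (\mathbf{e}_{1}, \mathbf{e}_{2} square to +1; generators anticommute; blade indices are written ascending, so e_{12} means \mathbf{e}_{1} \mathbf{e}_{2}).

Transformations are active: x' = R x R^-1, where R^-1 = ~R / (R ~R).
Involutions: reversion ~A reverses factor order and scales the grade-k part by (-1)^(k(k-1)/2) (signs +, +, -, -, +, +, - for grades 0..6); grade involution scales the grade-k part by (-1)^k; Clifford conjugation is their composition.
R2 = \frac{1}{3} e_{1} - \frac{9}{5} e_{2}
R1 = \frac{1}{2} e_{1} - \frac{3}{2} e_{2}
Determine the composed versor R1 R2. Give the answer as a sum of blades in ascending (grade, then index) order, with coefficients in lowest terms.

Distribute over the terms of R1 (each basis-blade product reordered to ascending indices, repeated generators contracted through their squares):
(\frac{1}{2} e_{1}) R2 = \frac{1}{6} - \frac{9}{10} e_{12}
(-\frac{3}{2} e_{2}) R2 = \frac{27}{10} + \frac{1}{2} e_{12}
Summing the partial products and collecting blades:
Answer: \frac{43}{15} - \frac{2}{5} e_{12}


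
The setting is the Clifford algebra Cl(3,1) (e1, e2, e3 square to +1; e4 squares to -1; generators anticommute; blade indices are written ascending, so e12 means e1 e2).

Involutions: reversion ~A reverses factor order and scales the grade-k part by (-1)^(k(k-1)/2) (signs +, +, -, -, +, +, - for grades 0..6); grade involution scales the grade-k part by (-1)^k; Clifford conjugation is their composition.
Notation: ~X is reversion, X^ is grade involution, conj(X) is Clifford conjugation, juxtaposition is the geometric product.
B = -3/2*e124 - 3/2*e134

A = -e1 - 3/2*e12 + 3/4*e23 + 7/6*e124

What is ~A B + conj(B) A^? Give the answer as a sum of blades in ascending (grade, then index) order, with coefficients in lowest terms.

first term: 7/4 + 9/4*e4 + 7/4*e23 + 3/2*e24 + 3/2*e34 + 9/8*e124 - 9/8*e134 + 9/4*e234
second term: 7/4 - 9/4*e4 - 7/4*e23 - 3/2*e24 - 3/2*e34 + 9/8*e124 - 9/8*e134 + 9/4*e234
Answer: 7/2 + 9/4*e124 - 9/4*e134 + 9/2*e234


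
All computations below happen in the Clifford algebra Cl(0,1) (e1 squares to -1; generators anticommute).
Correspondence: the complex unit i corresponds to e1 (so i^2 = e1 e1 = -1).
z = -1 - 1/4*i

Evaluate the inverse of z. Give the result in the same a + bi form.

In blades: z = -1 - 1/4*e1.
With qbar = -1 + 1/4*e1 (scalar fixed, mapped units negated), z qbar = 17/16 (the sum of squared coefficients), so z^-1 = qbar / (17/16) = -16/17 + 4/17*e1; translating back:
Answer: -16/17 + 4/17*i


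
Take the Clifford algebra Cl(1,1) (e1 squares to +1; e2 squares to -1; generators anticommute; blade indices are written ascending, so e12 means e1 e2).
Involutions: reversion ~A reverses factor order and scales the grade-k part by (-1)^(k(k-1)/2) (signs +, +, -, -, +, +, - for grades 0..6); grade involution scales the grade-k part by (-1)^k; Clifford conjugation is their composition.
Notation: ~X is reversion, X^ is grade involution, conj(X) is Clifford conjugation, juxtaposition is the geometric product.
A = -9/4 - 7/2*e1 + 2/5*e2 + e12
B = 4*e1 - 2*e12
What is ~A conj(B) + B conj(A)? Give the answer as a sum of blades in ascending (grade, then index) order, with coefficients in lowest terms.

first term: 12 + 49/5*e1 - 11*e2 - 29/10*e12
second term: 16 - 49/5*e1 + 3*e2 + 29/10*e12
Answer: 28 - 8*e2


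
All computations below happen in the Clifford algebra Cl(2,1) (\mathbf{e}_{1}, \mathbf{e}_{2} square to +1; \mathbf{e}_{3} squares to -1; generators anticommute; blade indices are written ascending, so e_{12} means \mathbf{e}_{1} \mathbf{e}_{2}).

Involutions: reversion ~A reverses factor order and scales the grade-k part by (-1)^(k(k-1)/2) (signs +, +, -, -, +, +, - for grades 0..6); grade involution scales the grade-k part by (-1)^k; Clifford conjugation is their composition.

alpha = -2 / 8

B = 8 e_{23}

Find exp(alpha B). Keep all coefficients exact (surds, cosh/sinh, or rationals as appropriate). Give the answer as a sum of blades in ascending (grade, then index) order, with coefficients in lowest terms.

B^2 = (8)^2*(e_{23})^2 = 64*(+1) = 64 (a basis 2-blade squares to minus the product of its generators' squares).
B^2 = 64 — a positive square means the series sums to a boost: l = 8, alpha*l = -2, so exp(alpha B) = cosh(-2) + (sinh(-2)/8)*B = \cosh{\left(2 \right)} + (- \frac{\sinh{\left(2 \right)}}{8})*B.
Answer: \cosh{\left(2 \right)} - \sinh{\left(2 \right)} e_{23}


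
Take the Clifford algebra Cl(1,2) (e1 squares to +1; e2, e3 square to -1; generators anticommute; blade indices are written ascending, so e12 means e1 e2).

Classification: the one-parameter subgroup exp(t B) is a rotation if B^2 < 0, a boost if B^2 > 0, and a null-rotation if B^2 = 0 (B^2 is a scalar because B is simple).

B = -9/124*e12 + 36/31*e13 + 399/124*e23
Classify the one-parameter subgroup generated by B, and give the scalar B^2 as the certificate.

B^2 term by term: the squares give (-9/124)^2*(e12)^2 + (36/31)^2*(e13)^2 + (399/124)^2*(e23)^2 = 81/15376*(+1) + 1296/961*(+1) + 159201/15376*(-1) = -9 (each basis 2-blade squares to minus the product of its generators' squares); cross terms between blades sharing an index anticommute and cancel. So B^2 = -9.
Answer: rotation, certificate B^2 = -9. Because -9 is invariant under every versor sandwich, the classification follows from its sign alone.


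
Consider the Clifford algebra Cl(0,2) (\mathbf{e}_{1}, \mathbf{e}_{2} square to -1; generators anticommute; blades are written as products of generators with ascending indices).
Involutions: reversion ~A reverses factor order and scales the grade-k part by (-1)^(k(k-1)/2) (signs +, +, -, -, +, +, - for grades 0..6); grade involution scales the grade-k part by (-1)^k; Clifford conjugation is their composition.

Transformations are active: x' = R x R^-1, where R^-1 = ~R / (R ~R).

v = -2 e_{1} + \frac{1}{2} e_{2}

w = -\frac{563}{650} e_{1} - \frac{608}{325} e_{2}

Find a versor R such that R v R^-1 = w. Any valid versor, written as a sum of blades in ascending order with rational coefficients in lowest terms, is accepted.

Reasoning: v^2 = w^2 = -\frac{17}{4} since conjugation preserves the quadratic form; R = v + w = -\frac{1863}{650} e_{1} - \frac{891}{650} e_{2} is then valid when invertible, keeping its own part and reversing (v - w)/2.
Answer: -\frac{1863}{650} e_{1} - \frac{891}{650} e_{2}


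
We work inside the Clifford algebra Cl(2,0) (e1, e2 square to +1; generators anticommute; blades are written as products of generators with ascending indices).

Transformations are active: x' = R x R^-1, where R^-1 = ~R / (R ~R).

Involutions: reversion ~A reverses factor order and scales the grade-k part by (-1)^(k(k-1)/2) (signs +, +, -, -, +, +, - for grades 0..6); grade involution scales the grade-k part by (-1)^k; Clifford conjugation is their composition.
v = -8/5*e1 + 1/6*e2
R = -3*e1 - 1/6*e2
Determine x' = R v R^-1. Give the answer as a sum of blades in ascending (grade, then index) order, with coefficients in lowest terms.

~R = -3*e1 - 1/6*e2, and R ~R = 325/36, so R^-1 = ~R / (325/36).
R v = 859/180 - 23/30*e1 e2
Answer: -2554/1625*e1 - 3343/9750*e2


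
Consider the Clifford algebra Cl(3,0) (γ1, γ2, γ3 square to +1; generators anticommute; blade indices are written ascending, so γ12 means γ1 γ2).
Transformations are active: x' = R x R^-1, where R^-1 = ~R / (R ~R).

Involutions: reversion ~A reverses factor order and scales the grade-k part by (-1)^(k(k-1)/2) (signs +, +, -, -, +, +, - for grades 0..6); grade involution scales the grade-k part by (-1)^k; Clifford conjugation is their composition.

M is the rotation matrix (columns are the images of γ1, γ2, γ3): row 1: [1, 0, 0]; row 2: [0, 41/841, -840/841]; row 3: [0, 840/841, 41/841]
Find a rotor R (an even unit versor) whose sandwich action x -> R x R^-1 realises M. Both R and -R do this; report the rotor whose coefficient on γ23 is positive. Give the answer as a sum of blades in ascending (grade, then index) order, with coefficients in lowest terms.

Method: write R = a + b12*γ12 + b13*γ13 + b23*γ23 with a^2 + b12^2 + b13^2 + b23^2 = 1 (so R^-1 = ~R). Expanding the columns R e_j ~R gives tr M = 4a^2 - 1 and, from the antisymmetric part, M21 - M12 = -4a*b12, M13 - M31 = 4a*b13, M32 - M23 = -4a*b23.
Here tr M = 923/841, so a^2 = (1 + tr M)/4 = 441/841 and a = ±21/29. Taking a = 21/29: M21 - M12 = 0, M13 - M31 = 0, M32 - M23 = 1680/841, giving b12 = 0, b13 = 0, b23 = -20/29, i.e. R = 21/29 - 20/29*γ23.
Its γ23 coefficient is negative, so report the other preimage -R.
Answer: -21/29 + 20/29*γ23. Note: both R and -R realise this M (trace 923/841); the covering map identifies them, and the γ23-coefficient sign is the tie-breaker.


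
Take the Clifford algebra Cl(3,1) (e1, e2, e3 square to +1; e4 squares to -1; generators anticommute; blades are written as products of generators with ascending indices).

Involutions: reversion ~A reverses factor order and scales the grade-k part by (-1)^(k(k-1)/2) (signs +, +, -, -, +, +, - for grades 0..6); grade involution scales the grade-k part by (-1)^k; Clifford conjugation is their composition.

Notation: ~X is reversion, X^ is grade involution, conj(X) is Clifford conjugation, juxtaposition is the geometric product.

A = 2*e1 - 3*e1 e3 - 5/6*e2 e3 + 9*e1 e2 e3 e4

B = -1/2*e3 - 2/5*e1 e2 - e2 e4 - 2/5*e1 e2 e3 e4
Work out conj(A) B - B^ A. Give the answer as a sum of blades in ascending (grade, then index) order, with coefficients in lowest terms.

first term: 18/5 - 3/2*e1 + 23/60*e2 + 31/3*e1 e3 + 1/3*e1 e4 - 6/5*e2 e3 - 6/5*e2 e4 + 133/30*e3 e4 + 13/2*e1 e2 e4 + 4/5*e2 e3 e4 + 3*e1 e2 e3 e4
second term: 18/5 + 3/2*e1 + 73/60*e2 + 25/3*e1 e3 - 1/3*e1 e4 - 6/5*e2 e3 + 6/5*e2 e4 + 133/30*e3 e4 + 5/2*e1 e2 e4 + 4/5*e2 e3 e4 - 3*e1 e2 e3 e4
Answer: -3*e1 - 5/6*e2 + 2*e1 e3 + 2/3*e1 e4 - 12/5*e2 e4 + 4*e1 e2 e4 + 6*e1 e2 e3 e4


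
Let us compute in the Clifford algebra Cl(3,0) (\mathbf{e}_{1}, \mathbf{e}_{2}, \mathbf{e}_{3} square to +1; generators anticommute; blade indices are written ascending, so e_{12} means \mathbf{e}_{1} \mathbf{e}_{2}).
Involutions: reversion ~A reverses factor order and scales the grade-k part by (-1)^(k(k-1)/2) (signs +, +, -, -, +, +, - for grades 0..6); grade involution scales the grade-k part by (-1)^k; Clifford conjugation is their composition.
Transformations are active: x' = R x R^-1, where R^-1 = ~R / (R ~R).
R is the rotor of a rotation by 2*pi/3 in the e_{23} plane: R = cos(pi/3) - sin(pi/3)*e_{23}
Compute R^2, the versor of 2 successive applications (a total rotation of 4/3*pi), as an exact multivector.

Because a rotor carries half the rotation angle, composing 2 copies of this e_{23}-plane rotor multiplies the phase: 2*(pi/3) = \frac{2 \pi}{3}, hence R^2 = cos(\frac{2 \pi}{3}) - sin(\frac{2 \pi}{3})*e_{23}.
cos(\frac{2 \pi}{3}) = - \frac{1}{2} and sin(\frac{2 \pi}{3}) = \frac{\sqrt{3}}{2}, so R^2 = -\frac{1}{2} - \frac{\sqrt{3}}{2} e_{23}. The net rotation is 4/3*pi; the rotor keeps the half-angle phase exactly.
Answer: -\frac{1}{2} - \frac{\sqrt{3}}{2} e_{23}


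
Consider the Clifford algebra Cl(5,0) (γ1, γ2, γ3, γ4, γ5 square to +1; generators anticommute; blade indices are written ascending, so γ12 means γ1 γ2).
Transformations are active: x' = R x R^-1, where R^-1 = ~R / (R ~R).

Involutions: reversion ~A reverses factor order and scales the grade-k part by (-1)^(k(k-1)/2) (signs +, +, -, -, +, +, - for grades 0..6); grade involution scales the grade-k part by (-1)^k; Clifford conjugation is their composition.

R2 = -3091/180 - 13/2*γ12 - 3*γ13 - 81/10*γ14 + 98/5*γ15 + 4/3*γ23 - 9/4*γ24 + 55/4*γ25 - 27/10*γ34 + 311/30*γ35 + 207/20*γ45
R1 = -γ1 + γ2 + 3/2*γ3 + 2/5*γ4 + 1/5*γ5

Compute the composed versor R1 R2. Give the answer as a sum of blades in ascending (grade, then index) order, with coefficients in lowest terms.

Distribute over the terms of R1 (each basis-blade product reordered to ascending indices, repeated generators contracted through their squares):
(-γ1) R2 = 3091/180*γ1 + 13/2*γ2 + 3*γ3 + 81/10*γ4 - 98/5*γ5 - 4/3*γ123 + 9/4*γ124 - 55/4*γ125 + 27/10*γ134 - 311/30*γ135 - 207/20*γ145
(γ2) R2 = 13/2*γ1 - 3091/180*γ2 + 4/3*γ3 - 9/4*γ4 + 55/4*γ5 + 3*γ123 + 81/10*γ124 - 98/5*γ125 - 27/10*γ234 + 311/30*γ235 + 207/20*γ245
(3/2*γ3) R2 = 9/2*γ1 - 2*γ2 - 3091/120*γ3 - 81/20*γ4 + 311/20*γ5 - 39/4*γ123 + 243/20*γ134 - 147/5*γ135 + 27/8*γ234 - 165/8*γ235 + 621/40*γ345
(2/5*γ4) R2 = 81/25*γ1 + 9/10*γ2 + 27/25*γ3 - 3091/450*γ4 + 207/50*γ5 - 13/5*γ124 - 6/5*γ134 - 196/25*γ145 + 8/15*γ234 - 11/2*γ245 - 311/75*γ345
(1/5*γ5) R2 = -98/25*γ1 - 11/4*γ2 - 311/150*γ3 - 207/100*γ4 - 3091/900*γ5 - 13/10*γ125 - 3/5*γ135 - 81/50*γ145 + 4/15*γ235 - 9/20*γ245 - 27/50*γ345
Summing the partial products and collecting blades:
Answer: 24743/900*γ1 - 1307/90*γ2 - 13451/600*γ3 - 257/36*γ4 + 1873/180*γ5 - 97/12*γ123 + 31/4*γ124 - 693/20*γ125 + 273/20*γ134 - 1211/30*γ135 - 1981/100*γ145 + 29/24*γ234 - 1199/120*γ235 + 22/5*γ245 + 6503/600*γ345


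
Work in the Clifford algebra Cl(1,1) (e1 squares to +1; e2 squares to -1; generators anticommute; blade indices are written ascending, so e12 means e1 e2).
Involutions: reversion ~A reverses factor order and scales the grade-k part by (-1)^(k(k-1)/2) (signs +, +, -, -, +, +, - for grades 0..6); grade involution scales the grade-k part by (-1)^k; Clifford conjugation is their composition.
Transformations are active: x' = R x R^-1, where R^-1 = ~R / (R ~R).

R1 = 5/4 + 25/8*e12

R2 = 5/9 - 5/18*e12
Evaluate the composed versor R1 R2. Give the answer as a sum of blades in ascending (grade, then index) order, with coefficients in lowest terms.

Distribute over the terms of R1 (each basis-blade product reordered to ascending indices, repeated generators contracted through their squares):
(5/4) R2 = 25/36 - 25/72*e12
(25/8*e12) R2 = -125/144 + 125/72*e12
Summing the partial products and collecting blades:
Answer: -25/144 + 25/18*e12


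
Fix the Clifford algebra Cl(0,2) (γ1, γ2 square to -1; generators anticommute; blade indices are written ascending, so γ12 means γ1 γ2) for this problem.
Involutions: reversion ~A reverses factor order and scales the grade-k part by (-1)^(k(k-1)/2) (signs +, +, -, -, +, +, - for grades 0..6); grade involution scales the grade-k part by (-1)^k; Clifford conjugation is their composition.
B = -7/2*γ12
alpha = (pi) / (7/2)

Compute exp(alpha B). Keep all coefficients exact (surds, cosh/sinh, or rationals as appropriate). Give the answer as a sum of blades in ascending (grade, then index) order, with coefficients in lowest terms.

B^2 = (-7/2)^2*(γ12)^2 = 49/4*(-1) = -49/4 (a basis 2-blade squares to minus the product of its generators' squares).
B^2 = -49/4 — a negative square means the series sums to a rotation: l = 7/2, alpha*l = pi, so exp(alpha B) = cos(pi) + (sin(pi)/(7/2))*B = -1 + (0)*B.
Answer: -1


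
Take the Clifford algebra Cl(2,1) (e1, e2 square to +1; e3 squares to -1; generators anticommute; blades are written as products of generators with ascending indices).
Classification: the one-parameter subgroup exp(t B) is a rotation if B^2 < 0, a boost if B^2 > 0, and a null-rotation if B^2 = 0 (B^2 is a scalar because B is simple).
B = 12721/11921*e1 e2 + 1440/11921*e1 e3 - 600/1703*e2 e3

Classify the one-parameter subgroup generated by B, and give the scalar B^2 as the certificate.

B^2 term by term: the squares give (12721/11921)^2*(e1 e2)^2 + (1440/11921)^2*(e1 e3)^2 + (-600/1703)^2*(e2 e3)^2 = 161823841/142110241*(-1) + 2073600/142110241*(+1) + 360000/2900209*(+1) = -1 (each basis 2-blade squares to minus the product of its generators' squares); cross terms between blades sharing an index anticommute and cancel. So B^2 = -1.
Answer: rotation, certificate B^2 = -1. One invariant decides it: the square -1 survives every conjugation, and its sign is exactly the classification.


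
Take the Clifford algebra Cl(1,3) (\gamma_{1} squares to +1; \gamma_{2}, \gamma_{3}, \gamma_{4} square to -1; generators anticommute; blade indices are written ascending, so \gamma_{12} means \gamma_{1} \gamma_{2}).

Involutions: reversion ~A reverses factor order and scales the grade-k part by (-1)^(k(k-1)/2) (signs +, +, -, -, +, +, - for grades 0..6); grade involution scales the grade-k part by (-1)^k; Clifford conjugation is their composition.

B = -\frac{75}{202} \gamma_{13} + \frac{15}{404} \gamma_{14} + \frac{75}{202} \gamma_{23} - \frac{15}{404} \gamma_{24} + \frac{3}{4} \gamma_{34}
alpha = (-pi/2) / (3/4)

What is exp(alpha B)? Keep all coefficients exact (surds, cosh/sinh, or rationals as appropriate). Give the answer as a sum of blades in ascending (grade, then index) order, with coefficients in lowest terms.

B^2 term by term: the squares give (-\frac{75}{202})^2*(\gamma_{13})^2 + (\frac{15}{404})^2*(\gamma_{14})^2 + (\frac{75}{202})^2*(\gamma_{23})^2 + (-\frac{15}{404})^2*(\gamma_{24})^2 + (\frac{3}{4})^2*(\gamma_{34})^2 = \frac{5625}{40804}*(+1) + \frac{225}{163216}*(+1) + \frac{5625}{40804}*(-1) + \frac{225}{163216}*(-1) + \frac{9}{16}*(-1) = -\frac{9}{16} (each basis 2-blade squares to minus the product of its generators' squares); cross terms between blades sharing an index anticommute and cancel; the commuting (index-disjoint) pairs give grade-4 terms 2*c*c'*(blade product), which cancel blade by blade — \gamma_{1234}: -\frac{1125}{40804} + \frac{1125}{40804} = 0 — confirming B is simple. So B^2 = -\frac{9}{16}.
B^2 = -\frac{9}{16} — a negative square means the series sums to a rotation: l = \frac{3}{4}, alpha*l = - \frac{\pi}{2}, so exp(alpha B) = cos(- \frac{\pi}{2}) + (sin(- \frac{\pi}{2})/(\frac{3}{4}))*B = 0 + (- \frac{4}{3})*B.
Answer: \frac{50}{101} \gamma_{13} - \frac{5}{101} \gamma_{14} - \frac{50}{101} \gamma_{23} + \frac{5}{101} \gamma_{24} - \gamma_{34}


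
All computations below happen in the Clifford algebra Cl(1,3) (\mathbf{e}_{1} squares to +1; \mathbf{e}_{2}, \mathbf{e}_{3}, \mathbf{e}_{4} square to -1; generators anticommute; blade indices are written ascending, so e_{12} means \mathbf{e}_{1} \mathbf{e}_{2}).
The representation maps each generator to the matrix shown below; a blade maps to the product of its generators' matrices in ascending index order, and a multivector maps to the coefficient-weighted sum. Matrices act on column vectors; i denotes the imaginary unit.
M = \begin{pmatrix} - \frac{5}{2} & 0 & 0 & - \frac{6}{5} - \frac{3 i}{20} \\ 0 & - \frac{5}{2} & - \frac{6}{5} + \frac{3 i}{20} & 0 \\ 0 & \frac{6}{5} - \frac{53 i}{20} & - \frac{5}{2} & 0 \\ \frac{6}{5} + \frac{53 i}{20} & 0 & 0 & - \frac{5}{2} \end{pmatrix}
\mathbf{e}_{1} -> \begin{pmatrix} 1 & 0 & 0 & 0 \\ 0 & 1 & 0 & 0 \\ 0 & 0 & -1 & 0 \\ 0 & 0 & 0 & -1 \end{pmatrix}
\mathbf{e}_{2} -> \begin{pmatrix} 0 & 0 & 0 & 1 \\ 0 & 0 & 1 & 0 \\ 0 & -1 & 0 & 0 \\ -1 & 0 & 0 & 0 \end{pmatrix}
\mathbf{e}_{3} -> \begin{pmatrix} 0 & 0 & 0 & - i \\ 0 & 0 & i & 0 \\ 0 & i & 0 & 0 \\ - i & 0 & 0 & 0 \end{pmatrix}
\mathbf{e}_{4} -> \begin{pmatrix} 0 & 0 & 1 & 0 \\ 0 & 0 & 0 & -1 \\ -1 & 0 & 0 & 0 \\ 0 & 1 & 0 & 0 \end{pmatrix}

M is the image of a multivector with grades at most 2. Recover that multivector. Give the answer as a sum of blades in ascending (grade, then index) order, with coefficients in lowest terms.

Method: the blade images are trace-orthogonal — tr(rho(e_A) rho(e_B)^-1) = 4 if A = B and 0 otherwise — and rho(e_A)^-1 = (e_A)^2 * rho(e_A) with (e_A)^2 = +1 or -1, so the coefficient of e_A in the preimage is (e_A)^2 * tr(M rho(e_A))/4.
Nonzero projections over blades of grade <= 2: 1: (1)^2 = +1, tr(M 1) = -10, coefficient -\frac{5}{2}; e_{2}: (e_{2})^2 = -1, tr(M rho(e_{2})) = \frac{24}{5}, coefficient -\frac{6}{5}; e_{3}: (e_{3})^2 = -1, tr(M rho(e_{3})) = 5, coefficient -\frac{5}{4}; e_{13}: (e_{13})^2 = +1, tr(M rho(e_{13})) = \frac{28}{5}, coefficient \frac{7}{5}. Every other blade of grade <= 2 projects to 0.
Answer: -\frac{5}{2} - \frac{6}{5} e_{2} - \frac{5}{4} e_{3} + \frac{7}{5} e_{13}


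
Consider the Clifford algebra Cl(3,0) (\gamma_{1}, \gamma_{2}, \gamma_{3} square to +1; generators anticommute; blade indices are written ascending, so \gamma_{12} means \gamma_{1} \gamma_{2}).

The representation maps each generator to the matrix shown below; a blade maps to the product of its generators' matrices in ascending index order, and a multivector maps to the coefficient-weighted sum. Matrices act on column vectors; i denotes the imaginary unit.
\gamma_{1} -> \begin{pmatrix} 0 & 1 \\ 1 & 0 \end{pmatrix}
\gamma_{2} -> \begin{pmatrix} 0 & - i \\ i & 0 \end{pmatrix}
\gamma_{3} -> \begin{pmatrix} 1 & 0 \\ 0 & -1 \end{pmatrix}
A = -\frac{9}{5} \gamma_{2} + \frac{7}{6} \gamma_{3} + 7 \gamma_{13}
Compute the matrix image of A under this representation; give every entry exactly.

Bivector images (products of the table entries): rho(\gamma_{13}) = rho(\gamma_{1})rho(\gamma_{3}) = \begin{pmatrix} 0 & -1 \\ 1 & 0 \end{pmatrix}.
M = (-\frac{9}{5})*rho(\gamma_{2}) + (\frac{7}{6})*rho(\gamma_{3}) + (7)*rho(\gamma_{13}), summed entrywise:
Answer: \begin{pmatrix} \frac{7}{6} & -7 + \frac{9 i}{5} \\ 7 - \frac{9 i}{5} & - \frac{7}{6} \end{pmatrix}


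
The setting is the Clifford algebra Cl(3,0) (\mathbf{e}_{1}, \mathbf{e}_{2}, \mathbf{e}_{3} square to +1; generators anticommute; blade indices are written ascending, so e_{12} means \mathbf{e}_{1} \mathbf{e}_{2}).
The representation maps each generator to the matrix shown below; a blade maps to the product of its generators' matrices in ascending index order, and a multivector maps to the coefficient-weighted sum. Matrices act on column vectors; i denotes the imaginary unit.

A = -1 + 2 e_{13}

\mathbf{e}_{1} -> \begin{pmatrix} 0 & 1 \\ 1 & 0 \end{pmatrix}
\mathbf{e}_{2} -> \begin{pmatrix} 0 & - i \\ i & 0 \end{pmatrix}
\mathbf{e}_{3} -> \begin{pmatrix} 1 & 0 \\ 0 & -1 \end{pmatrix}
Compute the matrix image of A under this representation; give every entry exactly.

Bivector images (products of the table entries): rho(e_{13}) = rho(\mathbf{e}_{1})rho(\mathbf{e}_{3}) = \begin{pmatrix} 0 & -1 \\ 1 & 0 \end{pmatrix}.
M = (-1)*1 + (2)*rho(e_{13}), summed entrywise (1 is the identity matrix):
Answer: \begin{pmatrix} -1 & -2 \\ 2 & -1 \end{pmatrix}


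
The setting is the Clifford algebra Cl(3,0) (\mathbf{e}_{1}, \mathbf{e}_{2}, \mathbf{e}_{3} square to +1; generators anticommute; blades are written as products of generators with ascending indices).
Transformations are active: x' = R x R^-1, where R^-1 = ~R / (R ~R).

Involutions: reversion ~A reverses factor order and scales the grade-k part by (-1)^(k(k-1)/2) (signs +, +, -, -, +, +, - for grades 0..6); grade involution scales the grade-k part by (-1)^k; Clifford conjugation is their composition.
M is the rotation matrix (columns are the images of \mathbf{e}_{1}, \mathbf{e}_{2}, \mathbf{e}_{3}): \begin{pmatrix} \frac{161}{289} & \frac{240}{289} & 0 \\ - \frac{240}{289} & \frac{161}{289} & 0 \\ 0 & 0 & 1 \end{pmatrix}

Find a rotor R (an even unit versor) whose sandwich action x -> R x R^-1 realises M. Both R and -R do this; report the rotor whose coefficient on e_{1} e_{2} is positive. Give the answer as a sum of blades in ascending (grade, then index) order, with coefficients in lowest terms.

Method: write R = a + b12*e_{1} e_{2} + b13*e_{1} e_{3} + b23*e_{2} e_{3} with a^2 + b12^2 + b13^2 + b23^2 = 1 (so R^-1 = ~R). Expanding the columns R e_j ~R gives tr M = 4a^2 - 1 and, from the antisymmetric part, M21 - M12 = -4a*b12, M13 - M31 = 4a*b13, M32 - M23 = -4a*b23.
Here tr M = \frac{611}{289}, so a^2 = (1 + tr M)/4 = \frac{225}{289} and a = ±\frac{15}{17}. Taking a = \frac{15}{17}: M21 - M12 = -\frac{480}{289}, M13 - M31 = 0, M32 - M23 = 0, giving b12 = \frac{8}{17}, b13 = 0, b23 = 0, i.e. R = \frac{15}{17} + \frac{8}{17} e_{1} e_{2}.
Its e_{1} e_{2} coefficient is already positive.
Answer: \frac{15}{17} + \frac{8}{17} e_{1} e_{2}. Key observation: the double cover Spin(3) -> SO(3) sends R and -R to the same matrix (trace \frac{611}{289} here), so the stated sign of the e_{1} e_{2} coefficient is what selects one sheet.
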